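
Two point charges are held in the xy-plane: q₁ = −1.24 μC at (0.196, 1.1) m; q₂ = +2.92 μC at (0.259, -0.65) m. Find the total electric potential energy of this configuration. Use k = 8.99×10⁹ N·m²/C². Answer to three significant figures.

The assembly work is the sum of pairwise potential energies, U = Σ_{i<j} kqᵢqⱼ/rᵢⱼ.
Pair separations: r₁₂ = 1.75 m.
U = (-0.0186) = -0.0186 J.

-0.0186 J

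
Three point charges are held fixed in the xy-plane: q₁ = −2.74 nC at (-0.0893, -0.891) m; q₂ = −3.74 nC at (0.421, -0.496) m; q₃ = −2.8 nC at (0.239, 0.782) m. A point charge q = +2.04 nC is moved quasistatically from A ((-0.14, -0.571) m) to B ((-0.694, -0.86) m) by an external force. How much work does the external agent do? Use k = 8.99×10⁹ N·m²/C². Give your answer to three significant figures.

1.44×10⁻⁷ J

For quasistatic motion the external work equals the change in potential energy: W_ext = qΔV = q(V_B − V_A).
At A: distances to the source charges are 0.324 m, 0.566 m, 1.41 m; V_A = Σ kqᵢ/rᵢ = -153 V.
At B: distances to the source charges are 0.605 m, 1.17 m, 1.89 m; V_B = Σ kqᵢ/rᵢ = -82.7 V.
ΔV = V_B − V_A = 70.7 V.
W_ext = qΔV = (2.04×10⁻⁹ C)(70.7 V) = 1.44×10⁻⁷ J.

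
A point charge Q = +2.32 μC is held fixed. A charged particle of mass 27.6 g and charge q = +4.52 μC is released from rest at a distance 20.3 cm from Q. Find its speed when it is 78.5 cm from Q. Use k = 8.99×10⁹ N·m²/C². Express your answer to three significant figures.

Only the electrostatic force acts, so mechanical energy is conserved: ½mv² = U₁ − U₂ = kQq(1/r₁ − 1/r₂).
U₁ − U₂ = (8.99×10⁹ N·m²/C²)(2.32×10⁻⁶ C)(4.52×10⁻⁶ C)(1/0.203 − 1/0.785) = 0.344 J.
v = √(2·0.344/0.0276) = 4.99 m/s.

4.99 m/s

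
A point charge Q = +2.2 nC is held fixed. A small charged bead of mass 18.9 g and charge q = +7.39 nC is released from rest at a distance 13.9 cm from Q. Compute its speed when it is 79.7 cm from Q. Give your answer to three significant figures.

Only the electrostatic force acts, so mechanical energy is conserved: ½mv² = U₁ − U₂ = kQq(1/r₁ − 1/r₂).
U₁ − U₂ = (8.99×10⁹ N·m²/C²)(2.20×10⁻⁹ C)(7.39×10⁻⁹ C)(1/0.139 − 1/0.797) = 8.68×10⁻⁷ J.
v = √(2·8.68×10⁻⁷/0.0189) = 9.58×10⁻³ m/s.

9.58×10⁻³ m/s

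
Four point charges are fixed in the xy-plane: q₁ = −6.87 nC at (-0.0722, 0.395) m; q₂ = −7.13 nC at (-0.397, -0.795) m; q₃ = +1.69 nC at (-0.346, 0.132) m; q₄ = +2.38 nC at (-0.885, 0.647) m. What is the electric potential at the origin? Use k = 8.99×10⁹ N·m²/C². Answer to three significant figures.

Electric potential is a scalar, so the contributions from each charge add algebraically: V = Σ kqᵢ/rᵢ.
Distances from the field point to each charge: r₁ = 0.402 m, r₂ = 0.889 m, r₃ = 0.370 m, r₄ = 1.10 m.
V = k[(-6.87×10⁻⁹)/(0.402) + (-7.13×10⁻⁹)/(0.889) + (1.69×10⁻⁹)/(0.370) + (2.38×10⁻⁹)/(1.10)] = -165 V.

-165 V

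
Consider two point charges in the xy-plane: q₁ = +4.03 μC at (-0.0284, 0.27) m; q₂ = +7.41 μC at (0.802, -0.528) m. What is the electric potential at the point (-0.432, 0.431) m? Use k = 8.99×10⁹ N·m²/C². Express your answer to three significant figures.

The total potential is the scalar sum of each charge's contribution, V = Σ kqᵢ/rᵢ.
Distances from the field point to each charge: r₁ = 0.435 m, r₂ = 1.56 m.
V = k[(4.03×10⁻⁶)/(0.435) + (7.41×10⁻⁶)/(1.56)] = 1.26×10⁵ V.

1.26×10⁵ V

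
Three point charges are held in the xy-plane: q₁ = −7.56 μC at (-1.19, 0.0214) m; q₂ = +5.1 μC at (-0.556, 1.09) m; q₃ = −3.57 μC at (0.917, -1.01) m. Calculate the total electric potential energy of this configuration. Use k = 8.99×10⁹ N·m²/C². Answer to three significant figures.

-0.239 J

The assembly work is the sum of pairwise potential energies, U = Σ_{i<j} kqᵢqⱼ/rᵢⱼ.
Pair separations: r₁₂ = 1.24 m, r₁₃ = 2.35 m, r₂₃ = 2.57 m.
U = (-0.279) + (0.103) + (-0.0638) = -0.239 J.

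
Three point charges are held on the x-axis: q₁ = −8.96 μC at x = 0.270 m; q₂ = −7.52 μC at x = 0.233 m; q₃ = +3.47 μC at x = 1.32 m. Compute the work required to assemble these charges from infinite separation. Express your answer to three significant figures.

The assembly work is the sum of pairwise potential energies, U = Σ_{i<j} kqᵢqⱼ/rᵢⱼ.
Pair separations: r₁₂ = 0.0370 m, r₁₃ = 1.05 m, r₂₃ = 1.09 m.
U = (16.4) + (-0.266) + (-0.216) = 15.9 J.

15.9 J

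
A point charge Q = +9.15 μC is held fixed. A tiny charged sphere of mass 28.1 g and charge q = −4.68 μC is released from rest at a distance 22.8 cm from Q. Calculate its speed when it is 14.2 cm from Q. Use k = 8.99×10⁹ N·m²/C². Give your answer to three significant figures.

8.53 m/s

Only the electrostatic force acts, so mechanical energy is conserved: ½mv² = U₁ − U₂ = kQq(1/r₁ − 1/r₂).
U₁ − U₂ = (8.99×10⁹ N·m²/C²)(9.15×10⁻⁶ C)(-4.68×10⁻⁶ C)(1/0.228 − 1/0.142) = 1.02 J.
v = √(2·1.02/0.0281) = 8.53 m/s.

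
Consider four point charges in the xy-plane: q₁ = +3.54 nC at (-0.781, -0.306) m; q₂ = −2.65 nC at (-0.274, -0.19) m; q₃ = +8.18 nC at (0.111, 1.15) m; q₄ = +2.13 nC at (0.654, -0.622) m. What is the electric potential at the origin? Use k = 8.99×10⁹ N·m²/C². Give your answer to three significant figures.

The total potential is the scalar sum of each charge's contribution, V = Σ kqᵢ/rᵢ.
Distances from the field point to each charge: r₁ = 0.839 m, r₂ = 0.333 m, r₃ = 1.16 m, r₄ = 0.903 m.
V = k[(3.54×10⁻⁹)/(0.839) + (-2.65×10⁻⁹)/(0.333) + (8.18×10⁻⁹)/(1.16) + (2.13×10⁻⁹)/(0.903)] = 51.4 V.

51.4 V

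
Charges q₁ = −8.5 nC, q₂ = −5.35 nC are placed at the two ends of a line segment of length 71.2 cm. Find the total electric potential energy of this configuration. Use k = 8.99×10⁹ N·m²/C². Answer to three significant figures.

The assembly work is the sum of pairwise potential energies, U = Σ_{i<j} kqᵢqⱼ/rᵢⱼ.
The separation is r = 0.712 m.
U = (5.74×10⁻⁷) = 5.74×10⁻⁷ J.

5.74×10⁻⁷ J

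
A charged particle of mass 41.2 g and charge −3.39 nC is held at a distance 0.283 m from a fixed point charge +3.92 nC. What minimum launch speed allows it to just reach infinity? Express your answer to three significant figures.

4.53×10⁻³ m/s

To just escape, total mechanical energy must reach zero at infinity: ½mv²_min + U = 0, so ½mv²_min = −U = |kQq|/r.
|U| = |kQq|/r = (8.99×10⁹ N·m²/C²)(3.92×10⁻⁹)(3.39×10⁻⁹)/(0.283) = 4.22×10⁻⁷ J.
v_min = √(2|U|/m) = √(2·4.22×10⁻⁷/0.0412) = 4.53×10⁻³ m/s.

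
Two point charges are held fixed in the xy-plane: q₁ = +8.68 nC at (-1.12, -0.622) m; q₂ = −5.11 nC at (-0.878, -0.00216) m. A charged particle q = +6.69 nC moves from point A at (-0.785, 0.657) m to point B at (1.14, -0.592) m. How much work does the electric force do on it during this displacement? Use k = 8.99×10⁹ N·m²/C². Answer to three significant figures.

-1.52×10⁻⁷ J

The work done by the electric force is W_field = −ΔU = −q(V_B − V_A) = q(V_A − V_B).
At A: distances to the source charges are 1.32 m, 0.666 m; V_A = Σ kqᵢ/rᵢ = -9.99 V.
At B: distances to the source charges are 2.26 m, 2.10 m; V_B = Σ kqᵢ/rᵢ = 12.7 V.
ΔV = V_B − V_A = 22.7 V.
W_field = −qΔV = −(6.69×10⁻⁹ C)(22.7 V) = -1.52×10⁻⁷ J.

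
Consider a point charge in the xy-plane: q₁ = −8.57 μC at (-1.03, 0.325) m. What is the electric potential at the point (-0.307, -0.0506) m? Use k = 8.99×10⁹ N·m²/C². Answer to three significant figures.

-9.46×10⁴ V

The total potential is the scalar sum of each charge's contribution, V = Σ kqᵢ/rᵢ.
Distances from the field point to each charge: r₁ = 0.815 m.
V = k[(-8.57×10⁻⁶)/(0.815)] = -9.46×10⁴ V.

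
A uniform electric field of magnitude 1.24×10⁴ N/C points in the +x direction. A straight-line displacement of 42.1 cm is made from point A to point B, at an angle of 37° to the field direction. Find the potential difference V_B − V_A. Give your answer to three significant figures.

-4170 V

Only the component of displacement along E changes the potential: ΔV = −E·d·cosθ.
ΔV = −(1.24×10⁴ V/m)(0.421 m)cos37° = -4170 V.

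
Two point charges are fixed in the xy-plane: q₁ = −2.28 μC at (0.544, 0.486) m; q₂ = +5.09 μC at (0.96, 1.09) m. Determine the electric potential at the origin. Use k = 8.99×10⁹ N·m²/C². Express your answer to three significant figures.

3410 V

The total potential is the scalar sum of each charge's contribution, V = Σ kqᵢ/rᵢ.
Distances from the field point to each charge: r₁ = 0.729 m, r₂ = 1.45 m.
V = k[(-2.28×10⁻⁶)/(0.729) + (5.09×10⁻⁶)/(1.45)] = 3410 V.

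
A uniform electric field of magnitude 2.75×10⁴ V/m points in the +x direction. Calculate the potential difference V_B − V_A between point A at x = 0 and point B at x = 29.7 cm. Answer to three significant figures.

-8170 V

In a uniform field, potential decreases in the direction of E: V_B − V_A = −E·Δx.
V_B − V_A = −(2.75×10⁴ V/m)(0.297 m) = -8170 V.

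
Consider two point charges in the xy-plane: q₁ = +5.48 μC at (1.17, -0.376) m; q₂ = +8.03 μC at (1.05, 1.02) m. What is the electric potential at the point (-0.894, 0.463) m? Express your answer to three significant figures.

5.78×10⁴ V

The total potential is the scalar sum of each charge's contribution, V = Σ kqᵢ/rᵢ.
Distances from the field point to each charge: r₁ = 2.23 m, r₂ = 2.02 m.
V = k[(5.48×10⁻⁶)/(2.23) + (8.03×10⁻⁶)/(2.02)] = 5.78×10⁴ V.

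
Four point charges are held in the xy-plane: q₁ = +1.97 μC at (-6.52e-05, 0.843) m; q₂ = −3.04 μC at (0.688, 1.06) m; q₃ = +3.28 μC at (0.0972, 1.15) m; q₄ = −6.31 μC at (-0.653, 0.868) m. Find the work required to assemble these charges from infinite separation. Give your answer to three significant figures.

The work to assemble the configuration equals its total potential energy, U = Σ kqᵢqⱼ/rᵢⱼ over all pairs.
Pair separations: r₁₂ = 0.721 m, r₁₃ = 0.322 m, r₁₄ = 0.653 m, r₂₃ = 0.598 m, r₂₄ = 1.35 m, r₃₄ = 0.801 m.
Summing all 6 pair terms gives U = -0.320 J.

-0.320 J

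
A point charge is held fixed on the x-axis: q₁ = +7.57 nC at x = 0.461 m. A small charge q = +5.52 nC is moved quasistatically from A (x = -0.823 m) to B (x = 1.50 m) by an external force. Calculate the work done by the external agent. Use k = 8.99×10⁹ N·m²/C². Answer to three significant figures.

6.90×10⁻⁸ J

For quasistatic motion the external work equals the change in potential energy: W_ext = qΔV = q(V_B − V_A).
At A: distance to the source charge is 1.28 m; V_A = kq₁/r = 53.0 V.
At B: distance to the source charge is 1.04 m; V_B = kq₁/r = 65.5 V.
ΔV = V_B − V_A = 12.5 V.
W_ext = qΔV = (5.52×10⁻⁹ C)(12.5 V) = 6.90×10⁻⁸ J.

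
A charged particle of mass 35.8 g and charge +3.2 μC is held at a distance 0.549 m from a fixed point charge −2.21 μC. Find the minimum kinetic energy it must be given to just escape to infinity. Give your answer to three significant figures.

To just escape, total mechanical energy must reach zero at infinity: ½mv²_min + U = 0, so ½mv²_min = −U = |kQq|/r.
|U| = |kQq|/r = (8.99×10⁹ N·m²/C²)(2.21×10⁻⁶)(3.20×10⁻⁶)/(0.549) = 0.116 J.

0.116 J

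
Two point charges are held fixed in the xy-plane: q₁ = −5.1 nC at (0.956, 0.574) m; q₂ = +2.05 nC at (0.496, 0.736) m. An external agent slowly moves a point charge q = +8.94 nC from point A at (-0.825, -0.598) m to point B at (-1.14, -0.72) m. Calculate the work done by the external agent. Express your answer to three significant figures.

1.33×10⁻⁸ J

For quasistatic motion the external work equals the change in potential energy: W_ext = qΔV = q(V_B − V_A).
At A: distances to the source charges are 2.13 m, 1.88 m; V_A = Σ kqᵢ/rᵢ = -11.7 V.
At B: distances to the source charges are 2.46 m, 2.19 m; V_B = Σ kqᵢ/rᵢ = -10.2 V.
ΔV = V_B − V_A = 1.49 V.
W_ext = qΔV = (8.94×10⁻⁹ C)(1.49 V) = 1.33×10⁻⁸ J.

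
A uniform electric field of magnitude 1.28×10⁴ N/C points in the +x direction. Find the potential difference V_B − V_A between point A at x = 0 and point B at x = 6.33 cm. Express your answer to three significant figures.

-810 V

In a uniform field, potential decreases in the direction of E: V_B − V_A = −E·Δx.
V_B − V_A = −(1.28×10⁴ V/m)(0.0633 m) = -810 V.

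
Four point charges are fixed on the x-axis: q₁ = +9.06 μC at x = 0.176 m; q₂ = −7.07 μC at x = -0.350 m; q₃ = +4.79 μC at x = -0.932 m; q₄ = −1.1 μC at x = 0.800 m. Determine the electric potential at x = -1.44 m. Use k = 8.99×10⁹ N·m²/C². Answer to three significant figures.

The total potential is the scalar sum of each charge's contribution, V = Σ kqᵢ/rᵢ.
Distances from the field point to each charge: r₁ = 1.62 m, r₂ = 1.09 m, r₃ = 0.508 m, r₄ = 2.24 m.
V = k[(9.06×10⁻⁶)/(1.62) + (-7.07×10⁻⁶)/(1.09) + (4.79×10⁻⁶)/(0.508) + (-1.10×10⁻⁶)/(2.24)] = 7.24×10⁴ V.

7.24×10⁴ V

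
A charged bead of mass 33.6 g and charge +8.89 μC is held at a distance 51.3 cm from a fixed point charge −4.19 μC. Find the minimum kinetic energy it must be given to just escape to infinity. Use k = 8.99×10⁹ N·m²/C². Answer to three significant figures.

To just escape, total mechanical energy must reach zero at infinity: ½mv²_min + U = 0, so ½mv²_min = −U = |kQq|/r.
|U| = |kQq|/r = (8.99×10⁹ N·m²/C²)(4.19×10⁻⁶)(8.89×10⁻⁶)/(0.513) = 0.653 J.

0.653 J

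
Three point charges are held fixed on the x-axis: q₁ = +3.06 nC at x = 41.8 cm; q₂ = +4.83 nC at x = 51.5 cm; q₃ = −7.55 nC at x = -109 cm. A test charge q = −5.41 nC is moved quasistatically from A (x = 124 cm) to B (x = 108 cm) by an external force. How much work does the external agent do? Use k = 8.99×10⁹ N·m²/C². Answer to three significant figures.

For quasistatic motion the external work equals the change in potential energy: W_ext = qΔV = q(V_B − V_A).
At A: distances to the source charges are 0.822 m, 0.725 m, 2.33 m; V_A = Σ kqᵢ/rᵢ = 64.2 V.
At B: distances to the source charges are 0.662 m, 0.565 m, 2.17 m; V_B = Σ kqᵢ/rᵢ = 87.1 V.
ΔV = V_B − V_A = 22.9 V.
W_ext = qΔV = (-5.41×10⁻⁹ C)(22.9 V) = -1.24×10⁻⁷ J.

-1.24×10⁻⁷ J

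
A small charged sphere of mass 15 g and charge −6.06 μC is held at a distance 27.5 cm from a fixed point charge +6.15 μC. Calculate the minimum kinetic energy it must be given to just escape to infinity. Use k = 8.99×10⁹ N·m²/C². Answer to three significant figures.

To just escape, total mechanical energy must reach zero at infinity: ½mv²_min + U = 0, so ½mv²_min = −U = |kQq|/r.
|U| = |kQq|/r = (8.99×10⁹ N·m²/C²)(6.15×10⁻⁶)(6.06×10⁻⁶)/(0.275) = 1.22 J.

1.22 J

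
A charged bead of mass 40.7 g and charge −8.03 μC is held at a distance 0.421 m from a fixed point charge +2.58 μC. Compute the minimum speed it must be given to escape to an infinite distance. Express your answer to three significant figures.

To just escape, total mechanical energy must reach zero at infinity: ½mv²_min + U = 0, so ½mv²_min = −U = |kQq|/r.
|U| = |kQq|/r = (8.99×10⁹ N·m²/C²)(2.58×10⁻⁶)(8.03×10⁻⁶)/(0.421) = 0.442 J.
v_min = √(2|U|/m) = √(2·0.442/0.0407) = 4.66 m/s.

4.66 m/s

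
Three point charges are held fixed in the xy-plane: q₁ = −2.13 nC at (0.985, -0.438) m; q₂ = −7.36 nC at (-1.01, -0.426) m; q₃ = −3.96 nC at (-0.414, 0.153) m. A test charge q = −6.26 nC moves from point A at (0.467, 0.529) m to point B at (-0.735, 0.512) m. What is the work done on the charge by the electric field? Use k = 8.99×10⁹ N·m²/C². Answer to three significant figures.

The work done by the electric force is W_field = −ΔU = −q(V_B − V_A) = q(V_A − V_B).
At A: distances to the source charges are 1.10 m, 1.76 m, 0.958 m; V_A = Σ kqᵢ/rᵢ = -92.2 V.
At B: distances to the source charges are 1.96 m, 0.977 m, 0.482 m; V_B = Σ kqᵢ/rᵢ = -151 V.
ΔV = V_B − V_A = -59.1 V.
W_field = −qΔV = −(-6.26×10⁻⁹ C)(-59.1 V) = -3.70×10⁻⁷ J.

-3.70×10⁻⁷ J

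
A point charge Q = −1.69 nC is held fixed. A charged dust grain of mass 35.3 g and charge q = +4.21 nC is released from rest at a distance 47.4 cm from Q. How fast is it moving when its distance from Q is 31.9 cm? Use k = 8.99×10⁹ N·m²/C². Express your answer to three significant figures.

Only the electrostatic force acts, so mechanical energy is conserved: ½mv² = U₁ − U₂ = kQq(1/r₁ − 1/r₂).
U₁ − U₂ = (8.99×10⁹ N·m²/C²)(-1.69×10⁻⁹ C)(4.21×10⁻⁹ C)(1/0.474 − 1/0.319) = 6.56×10⁻⁸ J.
v = √(2·6.56×10⁻⁸/0.0353) = 1.93×10⁻³ m/s.

1.93×10⁻³ m/s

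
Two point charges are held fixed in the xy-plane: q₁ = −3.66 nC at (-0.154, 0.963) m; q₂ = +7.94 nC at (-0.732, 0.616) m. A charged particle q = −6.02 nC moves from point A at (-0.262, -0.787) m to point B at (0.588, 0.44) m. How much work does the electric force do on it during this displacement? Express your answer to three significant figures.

-7.30×10⁻⁸ J

The work done by the electric force is W_field = −ΔU = −q(V_B − V_A) = q(V_A − V_B).
At A: distances to the source charges are 1.75 m, 1.48 m; V_A = Σ kqᵢ/rᵢ = 29.5 V.
At B: distances to the source charges are 0.908 m, 1.33 m; V_B = Σ kqᵢ/rᵢ = 17.4 V.
ΔV = V_B − V_A = -12.1 V.
W_field = −qΔV = −(-6.02×10⁻⁹ C)(-12.1 V) = -7.30×10⁻⁸ J.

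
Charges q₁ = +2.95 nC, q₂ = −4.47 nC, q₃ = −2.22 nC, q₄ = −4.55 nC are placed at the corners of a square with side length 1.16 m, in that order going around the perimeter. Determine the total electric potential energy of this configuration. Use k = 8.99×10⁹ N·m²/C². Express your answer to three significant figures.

The assembly work is the sum of pairwise potential energies, U = Σ_{i<j} kqᵢqⱼ/rᵢⱼ.
The four side pairs have separation 1.16 m and the two diagonal pairs 1.64 m.
Summing all 6 pair terms gives U = 2.45×10⁻⁸ J.

2.45×10⁻⁸ J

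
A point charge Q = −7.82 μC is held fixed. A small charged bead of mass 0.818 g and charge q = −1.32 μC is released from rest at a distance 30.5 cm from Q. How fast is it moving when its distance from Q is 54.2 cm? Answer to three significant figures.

Only the electrostatic force acts, so mechanical energy is conserved: ½mv² = U₁ − U₂ = kQq(1/r₁ − 1/r₂).
U₁ − U₂ = (8.99×10⁹ N·m²/C²)(-7.82×10⁻⁶ C)(-1.32×10⁻⁶ C)(1/0.305 − 1/0.542) = 0.133 J.
v = √(2·0.133/8.18×10⁻⁴) = 18.0 m/s.

18.0 m/s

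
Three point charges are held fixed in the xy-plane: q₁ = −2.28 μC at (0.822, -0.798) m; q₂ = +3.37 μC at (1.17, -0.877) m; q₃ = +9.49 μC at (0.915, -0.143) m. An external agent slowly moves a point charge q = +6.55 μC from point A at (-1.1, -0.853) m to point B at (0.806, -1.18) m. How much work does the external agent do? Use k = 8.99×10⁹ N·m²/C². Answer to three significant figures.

For quasistatic motion the external work equals the change in potential energy: W_ext = qΔV = q(V_B − V_A).
At A: distances to the source charges are 1.92 m, 2.27 m, 2.14 m; V_A = Σ kqᵢ/rᵢ = 4.26×10⁴ V.
At B: distances to the source charges are 0.382 m, 0.474 m, 1.04 m; V_B = Σ kqᵢ/rᵢ = 9.22×10⁴ V.
ΔV = V_B − V_A = 4.96×10⁴ V.
W_ext = qΔV = (6.55×10⁻⁶ C)(4.96×10⁴ V) = 0.325 J.

0.325 J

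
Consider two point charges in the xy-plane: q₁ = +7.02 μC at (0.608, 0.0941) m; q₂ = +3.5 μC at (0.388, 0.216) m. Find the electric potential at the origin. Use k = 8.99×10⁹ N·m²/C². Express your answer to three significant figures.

Electric potential is a scalar, so the contributions from each charge add algebraically: V = Σ kqᵢ/rᵢ.
Distances from the field point to each charge: r₁ = 0.615 m, r₂ = 0.444 m.
V = k[(7.02×10⁻⁶)/(0.615) + (3.50×10⁻⁶)/(0.444)] = 1.73×10⁵ V.

1.73×10⁵ V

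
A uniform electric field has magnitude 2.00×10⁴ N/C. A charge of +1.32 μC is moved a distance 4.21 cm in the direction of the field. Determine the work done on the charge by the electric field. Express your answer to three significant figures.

1.11×10⁻³ J

The potential change for a displacement 4.21 cm in the direction of the field is ΔV = −Ed = -842 V.
W_field = −qΔV = 1.11×10⁻³ J.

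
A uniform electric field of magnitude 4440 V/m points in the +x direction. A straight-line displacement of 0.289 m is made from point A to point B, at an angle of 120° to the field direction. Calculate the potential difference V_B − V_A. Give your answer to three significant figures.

Only the component of displacement along E changes the potential: ΔV = −E·d·cosθ.
ΔV = −(4440 V/m)(0.289 m)cos120° = 642 V.

642 V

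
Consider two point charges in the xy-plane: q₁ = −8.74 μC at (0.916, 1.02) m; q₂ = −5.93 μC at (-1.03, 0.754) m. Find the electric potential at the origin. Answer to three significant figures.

-9.91×10⁴ V

The total potential is the scalar sum of each charge's contribution, V = Σ kqᵢ/rᵢ.
Distances from the field point to each charge: r₁ = 1.37 m, r₂ = 1.28 m.
V = k[(-8.74×10⁻⁶)/(1.37) + (-5.93×10⁻⁶)/(1.28)] = -9.91×10⁴ V.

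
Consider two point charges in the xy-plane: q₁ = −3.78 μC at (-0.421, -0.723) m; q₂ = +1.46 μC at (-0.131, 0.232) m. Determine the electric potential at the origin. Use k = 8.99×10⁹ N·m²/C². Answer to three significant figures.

8650 V

The total potential is the scalar sum of each charge's contribution, V = Σ kqᵢ/rᵢ.
Distances from the field point to each charge: r₁ = 0.837 m, r₂ = 0.266 m.
V = k[(-3.78×10⁻⁶)/(0.837) + (1.46×10⁻⁶)/(0.266)] = 8650 V.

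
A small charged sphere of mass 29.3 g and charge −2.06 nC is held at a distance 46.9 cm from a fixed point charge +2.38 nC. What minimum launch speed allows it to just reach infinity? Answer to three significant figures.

2.53×10⁻³ m/s

To just escape, total mechanical energy must reach zero at infinity: ½mv²_min + U = 0, so ½mv²_min = −U = |kQq|/r.
|U| = |kQq|/r = (8.99×10⁹ N·m²/C²)(2.38×10⁻⁹)(2.06×10⁻⁹)/(0.469) = 9.40×10⁻⁸ J.
v_min = √(2|U|/m) = √(2·9.40×10⁻⁸/0.0293) = 2.53×10⁻³ m/s.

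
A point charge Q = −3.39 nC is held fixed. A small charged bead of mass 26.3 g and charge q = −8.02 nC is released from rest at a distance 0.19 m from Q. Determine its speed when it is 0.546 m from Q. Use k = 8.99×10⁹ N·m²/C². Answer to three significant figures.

7.99×10⁻³ m/s

Only the electrostatic force acts, so mechanical energy is conserved: ½mv² = U₁ − U₂ = kQq(1/r₁ − 1/r₂).
U₁ − U₂ = (8.99×10⁹ N·m²/C²)(-3.39×10⁻⁹ C)(-8.02×10⁻⁹ C)(1/0.190 − 1/0.546) = 8.39×10⁻⁷ J.
v = √(2·8.39×10⁻⁷/0.0263) = 7.99×10⁻³ m/s.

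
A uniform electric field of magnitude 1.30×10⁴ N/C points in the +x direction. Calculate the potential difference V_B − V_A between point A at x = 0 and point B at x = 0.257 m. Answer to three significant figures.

In a uniform field, potential decreases in the direction of E: V_B − V_A = −E·Δx.
V_B − V_A = −(1.30×10⁴ V/m)(0.257 m) = -3340 V.

-3340 V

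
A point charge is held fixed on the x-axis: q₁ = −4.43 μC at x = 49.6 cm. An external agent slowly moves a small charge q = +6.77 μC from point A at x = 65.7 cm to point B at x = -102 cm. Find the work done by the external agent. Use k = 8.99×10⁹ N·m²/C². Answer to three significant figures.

1.50 J

For quasistatic motion the external work equals the change in potential energy: W_ext = qΔV = q(V_B − V_A).
At A: distance to the source charge is 0.161 m; V_A = kq₁/r = -2.47×10⁵ V.
At B: distance to the source charge is 1.52 m; V_B = kq₁/r = -2.63×10⁴ V.
ΔV = V_B − V_A = 2.21×10⁵ V.
W_ext = qΔV = (6.77×10⁻⁶ C)(2.21×10⁵ V) = 1.50 J.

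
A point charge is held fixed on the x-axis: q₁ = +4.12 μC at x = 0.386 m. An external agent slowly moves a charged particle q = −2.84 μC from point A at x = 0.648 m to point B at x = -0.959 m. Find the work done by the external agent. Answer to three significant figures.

For quasistatic motion the external work equals the change in potential energy: W_ext = qΔV = q(V_B − V_A).
At A: distance to the source charge is 0.262 m; V_A = kq₁/r = 1.41×10⁵ V.
At B: distance to the source charge is 1.34 m; V_B = kq₁/r = 2.75×10⁴ V.
ΔV = V_B − V_A = -1.14×10⁵ V.
W_ext = qΔV = (-2.84×10⁻⁶ C)(-1.14×10⁵ V) = 0.323 J.

0.323 J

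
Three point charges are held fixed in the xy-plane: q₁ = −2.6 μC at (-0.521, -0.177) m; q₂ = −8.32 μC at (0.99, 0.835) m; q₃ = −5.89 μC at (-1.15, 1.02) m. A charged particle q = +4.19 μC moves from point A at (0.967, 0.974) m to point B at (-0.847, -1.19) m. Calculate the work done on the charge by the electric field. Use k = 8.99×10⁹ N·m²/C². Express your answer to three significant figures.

The work done by the electric force is W_field = −ΔU = −q(V_B − V_A) = q(V_A − V_B).
At A: distances to the source charges are 1.88 m, 0.141 m, 2.12 m; V_A = Σ kqᵢ/rᵢ = -5.68×10⁵ V.
At B: distances to the source charges are 1.06 m, 2.73 m, 2.23 m; V_B = Σ kqᵢ/rᵢ = -7.31×10⁴ V.
ΔV = V_B − V_A = 4.95×10⁵ V.
W_field = −qΔV = −(4.19×10⁻⁶ C)(4.95×10⁵ V) = -2.08 J.

-2.08 J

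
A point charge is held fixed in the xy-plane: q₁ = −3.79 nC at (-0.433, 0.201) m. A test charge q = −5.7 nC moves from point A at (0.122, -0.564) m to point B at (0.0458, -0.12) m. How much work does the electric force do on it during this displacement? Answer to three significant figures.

The work done by the electric force is W_field = −ΔU = −q(V_B − V_A) = q(V_A − V_B).
At A: distance to the source charge is 0.945 m; V_A = kq₁/r = -36.1 V.
At B: distance to the source charge is 0.576 m; V_B = kq₁/r = -59.1 V.
ΔV = V_B − V_A = -23.1 V.
W_field = −qΔV = −(-5.70×10⁻⁹ C)(-23.1 V) = -1.31×10⁻⁷ J.

-1.31×10⁻⁷ J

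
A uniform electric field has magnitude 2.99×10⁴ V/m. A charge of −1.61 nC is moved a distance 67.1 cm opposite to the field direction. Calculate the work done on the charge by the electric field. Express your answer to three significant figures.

The potential change for a displacement 67.1 cm opposite to the field direction is ΔV = +Ed = 2.01×10⁴ V.
W_field = −qΔV = 3.23×10⁻⁵ J.

3.23×10⁻⁵ J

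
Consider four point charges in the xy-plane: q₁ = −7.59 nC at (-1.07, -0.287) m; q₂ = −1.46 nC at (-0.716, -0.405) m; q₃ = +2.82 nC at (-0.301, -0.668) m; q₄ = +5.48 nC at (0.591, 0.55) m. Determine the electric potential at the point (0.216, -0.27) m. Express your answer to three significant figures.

Electric potential is a scalar, so the contributions from each charge add algebraically: V = Σ kqᵢ/rᵢ.
Distances from the field point to each charge: r₁ = 1.29 m, r₂ = 0.942 m, r₃ = 0.652 m, r₄ = 0.902 m.
V = k[(-7.59×10⁻⁹)/(1.29) + (-1.46×10⁻⁹)/(0.942) + (2.82×10⁻⁹)/(0.652) + (5.48×10⁻⁹)/(0.902)] = 26.5 V.

26.5 V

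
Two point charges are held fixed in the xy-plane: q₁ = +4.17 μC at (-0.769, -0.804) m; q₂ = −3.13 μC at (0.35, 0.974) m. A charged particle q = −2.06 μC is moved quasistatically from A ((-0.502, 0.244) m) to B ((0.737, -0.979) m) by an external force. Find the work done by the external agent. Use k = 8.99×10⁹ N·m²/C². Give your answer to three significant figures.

-2.08×10⁻³ J

For quasistatic motion the external work equals the change in potential energy: W_ext = qΔV = q(V_B − V_A).
At A: distances to the source charges are 1.08 m, 1.12 m; V_A = Σ kqᵢ/rᵢ = 9580 V.
At B: distances to the source charges are 1.52 m, 1.99 m; V_B = Σ kqᵢ/rᵢ = 1.06×10⁴ V.
ΔV = V_B − V_A = 1010 V.
W_ext = qΔV = (-2.06×10⁻⁶ C)(1010 V) = -2.08×10⁻³ J.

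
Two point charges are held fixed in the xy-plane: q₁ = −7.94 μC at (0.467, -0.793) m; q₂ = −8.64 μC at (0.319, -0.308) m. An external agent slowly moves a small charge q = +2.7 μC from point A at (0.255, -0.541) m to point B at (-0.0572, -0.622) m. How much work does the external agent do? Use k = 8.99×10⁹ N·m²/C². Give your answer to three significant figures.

For quasistatic motion the external work equals the change in potential energy: W_ext = qΔV = q(V_B − V_A).
At A: distances to the source charges are 0.329 m, 0.242 m; V_A = Σ kqᵢ/rᵢ = -5.38×10⁵ V.
At B: distances to the source charges are 0.551 m, 0.490 m; V_B = Σ kqᵢ/rᵢ = -2.88×10⁵ V.
ΔV = V_B − V_A = 2.50×10⁵ V.
W_ext = qΔV = (2.70×10⁻⁶ C)(2.50×10⁵ V) = 0.676 J.

0.676 J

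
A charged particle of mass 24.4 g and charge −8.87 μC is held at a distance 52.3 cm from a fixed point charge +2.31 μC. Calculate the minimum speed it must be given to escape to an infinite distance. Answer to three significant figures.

To just escape, total mechanical energy must reach zero at infinity: ½mv²_min + U = 0, so ½mv²_min = −U = |kQq|/r.
|U| = |kQq|/r = (8.99×10⁹ N·m²/C²)(2.31×10⁻⁶)(8.87×10⁻⁶)/(0.523) = 0.352 J.
v_min = √(2|U|/m) = √(2·0.352/0.0244) = 5.37 m/s.

5.37 m/s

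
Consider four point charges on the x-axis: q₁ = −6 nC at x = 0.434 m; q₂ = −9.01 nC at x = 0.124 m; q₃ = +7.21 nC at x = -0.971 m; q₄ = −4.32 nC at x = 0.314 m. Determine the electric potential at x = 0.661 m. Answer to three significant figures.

-461 V

Electric potential is a scalar, so the contributions from each charge add algebraically: V = Σ kqᵢ/rᵢ.
Distances from the field point to each charge: r₁ = 0.227 m, r₂ = 0.537 m, r₃ = 1.63 m, r₄ = 0.347 m.
V = k[(-6.00×10⁻⁹)/(0.227) + (-9.01×10⁻⁹)/(0.537) + (7.21×10⁻⁹)/(1.63) + (-4.32×10⁻⁹)/(0.347)] = -461 V.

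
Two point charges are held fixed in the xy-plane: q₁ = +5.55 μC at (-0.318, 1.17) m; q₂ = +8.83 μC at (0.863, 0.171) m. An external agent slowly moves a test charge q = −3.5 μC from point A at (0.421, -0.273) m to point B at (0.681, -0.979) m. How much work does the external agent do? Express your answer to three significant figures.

0.239 J

For quasistatic motion the external work equals the change in potential energy: W_ext = qΔV = q(V_B − V_A).
At A: distances to the source charges are 1.62 m, 0.626 m; V_A = Σ kqᵢ/rᵢ = 1.57×10⁵ V.
At B: distances to the source charges are 2.37 m, 1.16 m; V_B = Σ kqᵢ/rᵢ = 8.92×10⁴ V.
ΔV = V_B − V_A = -6.82×10⁴ V.
W_ext = qΔV = (-3.50×10⁻⁶ C)(-6.82×10⁴ V) = 0.239 J.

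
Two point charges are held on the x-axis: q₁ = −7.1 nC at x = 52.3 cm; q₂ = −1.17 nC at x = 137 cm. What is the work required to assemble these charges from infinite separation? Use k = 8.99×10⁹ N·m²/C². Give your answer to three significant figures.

The assembly work is the sum of pairwise potential energies, U = Σ_{i<j} kqᵢqⱼ/rᵢⱼ.
Pair separations: r₁₂ = 0.847 m.
U = (8.82×10⁻⁸) = 8.82×10⁻⁸ J.

8.82×10⁻⁸ J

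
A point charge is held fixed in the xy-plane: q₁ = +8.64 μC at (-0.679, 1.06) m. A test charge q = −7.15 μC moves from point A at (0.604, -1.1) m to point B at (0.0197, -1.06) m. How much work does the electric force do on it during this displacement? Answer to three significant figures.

0.0277 J

The work done by the electric force is W_field = −ΔU = −q(V_B − V_A) = q(V_A − V_B).
At A: distance to the source charge is 2.51 m; V_A = kq₁/r = 3.09×10⁴ V.
At B: distance to the source charge is 2.23 m; V_B = kq₁/r = 3.48×10⁴ V.
ΔV = V_B − V_A = 3880 V.
W_field = −qΔV = −(-7.15×10⁻⁶ C)(3880 V) = 0.0277 J.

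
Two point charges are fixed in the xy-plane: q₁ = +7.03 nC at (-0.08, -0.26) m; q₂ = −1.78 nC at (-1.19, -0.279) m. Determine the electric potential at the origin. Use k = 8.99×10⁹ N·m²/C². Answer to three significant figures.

219 V

The total potential is the scalar sum of each charge's contribution, V = Σ kqᵢ/rᵢ.
Distances from the field point to each charge: r₁ = 0.272 m, r₂ = 1.22 m.
V = k[(7.03×10⁻⁹)/(0.272) + (-1.78×10⁻⁹)/(1.22)] = 219 V.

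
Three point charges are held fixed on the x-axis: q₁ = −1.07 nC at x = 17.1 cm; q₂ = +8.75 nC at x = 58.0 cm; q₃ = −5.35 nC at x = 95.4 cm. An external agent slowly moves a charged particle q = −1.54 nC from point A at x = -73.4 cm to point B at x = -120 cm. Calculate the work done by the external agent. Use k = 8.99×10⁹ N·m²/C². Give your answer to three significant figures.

9.08×10⁻⁹ J

For quasistatic motion the external work equals the change in potential energy: W_ext = qΔV = q(V_B − V_A).
At A: distances to the source charges are 0.905 m, 1.31 m, 1.69 m; V_A = Σ kqᵢ/rᵢ = 20.7 V.
At B: distances to the source charges are 1.37 m, 1.78 m, 2.15 m; V_B = Σ kqᵢ/rᵢ = 14.8 V.
ΔV = V_B − V_A = -5.90 V.
W_ext = qΔV = (-1.54×10⁻⁹ C)(-5.90 V) = 9.08×10⁻⁹ J.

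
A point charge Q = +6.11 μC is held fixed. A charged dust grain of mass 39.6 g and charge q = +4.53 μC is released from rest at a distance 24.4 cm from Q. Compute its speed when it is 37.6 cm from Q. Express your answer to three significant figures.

4.25 m/s

Only the electrostatic force acts, so mechanical energy is conserved: ½mv² = U₁ − U₂ = kQq(1/r₁ − 1/r₂).
U₁ − U₂ = (8.99×10⁹ N·m²/C²)(6.11×10⁻⁶ C)(4.53×10⁻⁶ C)(1/0.244 − 1/0.376) = 0.358 J.
v = √(2·0.358/0.0396) = 4.25 m/s.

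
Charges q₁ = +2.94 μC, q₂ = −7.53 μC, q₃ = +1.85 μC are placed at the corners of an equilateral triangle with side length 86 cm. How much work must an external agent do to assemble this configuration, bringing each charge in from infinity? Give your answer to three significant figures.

The work to assemble the configuration equals its total potential energy, U = Σ kqᵢqⱼ/rᵢⱼ over all pairs.
All three pair separations equal the side length, 0.860 m.
U = (-0.231) + (0.0569) + (-0.146) = -0.320 J.

-0.320 J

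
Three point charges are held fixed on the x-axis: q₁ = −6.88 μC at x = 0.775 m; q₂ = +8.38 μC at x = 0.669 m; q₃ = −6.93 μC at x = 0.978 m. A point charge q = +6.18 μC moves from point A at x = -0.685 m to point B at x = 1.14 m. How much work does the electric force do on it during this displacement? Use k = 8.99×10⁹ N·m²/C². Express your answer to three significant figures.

The work done by the electric force is W_field = −ΔU = −q(V_B − V_A) = q(V_A − V_B).
At A: distances to the source charges are 1.46 m, 1.35 m, 1.66 m; V_A = Σ kqᵢ/rᵢ = -2.42×10⁴ V.
At B: distances to the source charges are 0.365 m, 0.471 m, 0.162 m; V_B = Σ kqᵢ/rᵢ = -3.94×10⁵ V.
ΔV = V_B − V_A = -3.70×10⁵ V.
W_field = −qΔV = −(6.18×10⁻⁶ C)(-3.70×10⁵ V) = 2.29 J.

2.29 J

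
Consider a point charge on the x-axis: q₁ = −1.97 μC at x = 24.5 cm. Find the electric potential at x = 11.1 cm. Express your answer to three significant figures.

The total potential is the scalar sum of each charge's contribution, V = Σ kqᵢ/rᵢ.
V = k[(-1.97×10⁻⁶)/(0.134)] = -1.32×10⁵ V.

-1.32×10⁵ V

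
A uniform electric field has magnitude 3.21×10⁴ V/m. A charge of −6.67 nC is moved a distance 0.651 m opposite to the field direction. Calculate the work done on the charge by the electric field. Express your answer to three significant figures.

1.39×10⁻⁴ J

The potential change for a displacement 0.651 m opposite to the field direction is ΔV = +Ed = 2.09×10⁴ V.
W_field = −qΔV = 1.39×10⁻⁴ J.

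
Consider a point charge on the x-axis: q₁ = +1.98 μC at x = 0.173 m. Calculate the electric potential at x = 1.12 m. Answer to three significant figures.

1.88×10⁴ V

The total potential is the scalar sum of each charge's contribution, V = Σ kqᵢ/rᵢ.
V = k[(1.98×10⁻⁶)/(0.947)] = 1.88×10⁴ V.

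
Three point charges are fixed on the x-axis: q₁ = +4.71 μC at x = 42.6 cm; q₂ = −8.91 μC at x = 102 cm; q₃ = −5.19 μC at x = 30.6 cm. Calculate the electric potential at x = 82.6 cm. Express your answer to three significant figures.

The total potential is the scalar sum of each charge's contribution, V = Σ kqᵢ/rᵢ.
Distances from the field point to each charge: r₁ = 0.400 m, r₂ = 0.194 m, r₃ = 0.520 m.
V = k[(4.71×10⁻⁶)/(0.400) + (-8.91×10⁻⁶)/(0.194) + (-5.19×10⁻⁶)/(0.520)] = -3.97×10⁵ V.

-3.97×10⁵ V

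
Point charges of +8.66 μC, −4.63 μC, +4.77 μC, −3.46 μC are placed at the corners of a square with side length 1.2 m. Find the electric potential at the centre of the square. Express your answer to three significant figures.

5.66×10⁴ V

The total potential is the scalar sum of each charge's contribution, V = Σ kqᵢ/rᵢ.
The distance from each corner to the centre is a√2/2 = 0.849 m.
V = k[(8.66×10⁻⁶)/(0.849) + (-4.63×10⁻⁶)/(0.849) + (4.77×10⁻⁶)/(0.849) + (-3.46×10⁻⁶)/(0.849)] = 5.66×10⁴ V.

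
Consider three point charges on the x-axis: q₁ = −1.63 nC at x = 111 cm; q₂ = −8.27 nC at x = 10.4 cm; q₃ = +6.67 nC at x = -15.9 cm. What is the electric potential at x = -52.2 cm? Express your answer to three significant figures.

37.4 V

Electric potential is a scalar, so the contributions from each charge add algebraically: V = Σ kqᵢ/rᵢ.
Distances from the field point to each charge: r₁ = 1.63 m, r₂ = 0.626 m, r₃ = 0.363 m.
V = k[(-1.63×10⁻⁹)/(1.63) + (-8.27×10⁻⁹)/(0.626) + (6.67×10⁻⁹)/(0.363)] = 37.4 V.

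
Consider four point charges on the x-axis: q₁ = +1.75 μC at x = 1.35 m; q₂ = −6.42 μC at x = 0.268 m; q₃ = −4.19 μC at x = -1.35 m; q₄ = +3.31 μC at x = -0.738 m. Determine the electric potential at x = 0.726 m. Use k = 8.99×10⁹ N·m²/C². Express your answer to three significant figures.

The total potential is the scalar sum of each charge's contribution, V = Σ kqᵢ/rᵢ.
Distances from the field point to each charge: r₁ = 0.624 m, r₂ = 0.458 m, r₃ = 2.08 m, r₄ = 1.46 m.
V = k[(1.75×10⁻⁶)/(0.624) + (-6.42×10⁻⁶)/(0.458) + (-4.19×10⁻⁶)/(2.08) + (3.31×10⁻⁶)/(1.46)] = -9.86×10⁴ V.

-9.86×10⁴ V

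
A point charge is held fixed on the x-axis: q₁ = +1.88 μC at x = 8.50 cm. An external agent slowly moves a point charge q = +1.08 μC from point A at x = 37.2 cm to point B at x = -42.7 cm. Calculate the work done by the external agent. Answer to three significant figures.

-0.0279 J

For quasistatic motion the external work equals the change in potential energy: W_ext = qΔV = q(V_B − V_A).
At A: distance to the source charge is 0.287 m; V_A = kq₁/r = 5.89×10⁴ V.
At B: distance to the source charge is 0.512 m; V_B = kq₁/r = 3.30×10⁴ V.
ΔV = V_B − V_A = -2.59×10⁴ V.
W_ext = qΔV = (1.08×10⁻⁶ C)(-2.59×10⁴ V) = -0.0279 J.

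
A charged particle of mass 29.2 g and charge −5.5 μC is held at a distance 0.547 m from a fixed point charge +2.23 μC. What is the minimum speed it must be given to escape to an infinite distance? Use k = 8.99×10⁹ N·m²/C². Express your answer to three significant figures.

3.72 m/s

To just escape, total mechanical energy must reach zero at infinity: ½mv²_min + U = 0, so ½mv²_min = −U = |kQq|/r.
|U| = |kQq|/r = (8.99×10⁹ N·m²/C²)(2.23×10⁻⁶)(5.50×10⁻⁶)/(0.547) = 0.202 J.
v_min = √(2|U|/m) = √(2·0.202/0.0292) = 3.72 m/s.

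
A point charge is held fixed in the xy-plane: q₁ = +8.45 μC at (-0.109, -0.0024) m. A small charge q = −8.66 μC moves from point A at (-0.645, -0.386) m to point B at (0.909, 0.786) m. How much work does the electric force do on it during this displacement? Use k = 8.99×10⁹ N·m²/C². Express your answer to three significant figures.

-0.487 J

The work done by the electric force is W_field = −ΔU = −q(V_B − V_A) = q(V_A − V_B).
At A: distance to the source charge is 0.659 m; V_A = kq₁/r = 1.15×10⁵ V.
At B: distance to the source charge is 1.29 m; V_B = kq₁/r = 5.90×10⁴ V.
ΔV = V_B − V_A = -5.63×10⁴ V.
W_field = −qΔV = −(-8.66×10⁻⁶ C)(-5.63×10⁴ V) = -0.487 J.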